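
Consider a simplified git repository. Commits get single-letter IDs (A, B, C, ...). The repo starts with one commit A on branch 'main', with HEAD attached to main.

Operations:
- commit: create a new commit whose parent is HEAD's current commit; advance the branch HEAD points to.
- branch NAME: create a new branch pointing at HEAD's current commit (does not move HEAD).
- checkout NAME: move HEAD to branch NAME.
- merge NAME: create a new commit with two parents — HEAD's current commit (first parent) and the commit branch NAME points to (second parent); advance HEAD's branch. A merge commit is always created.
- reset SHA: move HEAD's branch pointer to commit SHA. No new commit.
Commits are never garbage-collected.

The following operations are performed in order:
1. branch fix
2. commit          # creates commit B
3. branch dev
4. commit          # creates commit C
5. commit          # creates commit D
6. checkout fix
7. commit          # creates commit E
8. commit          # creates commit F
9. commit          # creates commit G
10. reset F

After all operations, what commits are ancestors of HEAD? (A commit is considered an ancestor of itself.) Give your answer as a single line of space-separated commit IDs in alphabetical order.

Answer: A E F

Derivation:
After op 1 (branch): HEAD=main@A [fix=A main=A]
After op 2 (commit): HEAD=main@B [fix=A main=B]
After op 3 (branch): HEAD=main@B [dev=B fix=A main=B]
After op 4 (commit): HEAD=main@C [dev=B fix=A main=C]
After op 5 (commit): HEAD=main@D [dev=B fix=A main=D]
After op 6 (checkout): HEAD=fix@A [dev=B fix=A main=D]
After op 7 (commit): HEAD=fix@E [dev=B fix=E main=D]
After op 8 (commit): HEAD=fix@F [dev=B fix=F main=D]
After op 9 (commit): HEAD=fix@G [dev=B fix=G main=D]
After op 10 (reset): HEAD=fix@F [dev=B fix=F main=D]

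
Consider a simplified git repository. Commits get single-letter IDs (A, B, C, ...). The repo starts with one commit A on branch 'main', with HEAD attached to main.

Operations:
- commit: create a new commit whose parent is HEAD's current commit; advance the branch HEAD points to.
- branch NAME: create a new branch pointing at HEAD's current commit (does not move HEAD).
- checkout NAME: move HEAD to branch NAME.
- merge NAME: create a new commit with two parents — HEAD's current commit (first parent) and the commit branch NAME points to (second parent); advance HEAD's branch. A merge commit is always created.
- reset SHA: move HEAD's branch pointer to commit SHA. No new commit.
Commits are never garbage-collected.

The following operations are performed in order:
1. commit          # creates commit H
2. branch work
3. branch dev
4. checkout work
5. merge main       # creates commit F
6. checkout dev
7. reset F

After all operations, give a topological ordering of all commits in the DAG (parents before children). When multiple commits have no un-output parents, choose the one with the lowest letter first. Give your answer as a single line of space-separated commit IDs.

After op 1 (commit): HEAD=main@H [main=H]
After op 2 (branch): HEAD=main@H [main=H work=H]
After op 3 (branch): HEAD=main@H [dev=H main=H work=H]
After op 4 (checkout): HEAD=work@H [dev=H main=H work=H]
After op 5 (merge): HEAD=work@F [dev=H main=H work=F]
After op 6 (checkout): HEAD=dev@H [dev=H main=H work=F]
After op 7 (reset): HEAD=dev@F [dev=F main=H work=F]
commit A: parents=[]
commit F: parents=['H', 'H']
commit H: parents=['A']

Answer: A H F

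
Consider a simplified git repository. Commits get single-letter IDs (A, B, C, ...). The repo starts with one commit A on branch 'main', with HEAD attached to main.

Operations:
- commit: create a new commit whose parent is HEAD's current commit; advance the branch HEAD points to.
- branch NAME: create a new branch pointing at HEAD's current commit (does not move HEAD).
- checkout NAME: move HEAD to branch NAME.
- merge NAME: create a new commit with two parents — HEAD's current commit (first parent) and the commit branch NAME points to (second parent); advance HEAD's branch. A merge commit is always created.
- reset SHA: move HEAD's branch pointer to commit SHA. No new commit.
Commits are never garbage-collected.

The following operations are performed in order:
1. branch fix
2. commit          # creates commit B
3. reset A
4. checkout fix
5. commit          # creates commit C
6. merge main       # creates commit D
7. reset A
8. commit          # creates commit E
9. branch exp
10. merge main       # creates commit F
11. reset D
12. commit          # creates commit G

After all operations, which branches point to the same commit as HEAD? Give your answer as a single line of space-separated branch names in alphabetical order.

After op 1 (branch): HEAD=main@A [fix=A main=A]
After op 2 (commit): HEAD=main@B [fix=A main=B]
After op 3 (reset): HEAD=main@A [fix=A main=A]
After op 4 (checkout): HEAD=fix@A [fix=A main=A]
After op 5 (commit): HEAD=fix@C [fix=C main=A]
After op 6 (merge): HEAD=fix@D [fix=D main=A]
After op 7 (reset): HEAD=fix@A [fix=A main=A]
After op 8 (commit): HEAD=fix@E [fix=E main=A]
After op 9 (branch): HEAD=fix@E [exp=E fix=E main=A]
After op 10 (merge): HEAD=fix@F [exp=E fix=F main=A]
After op 11 (reset): HEAD=fix@D [exp=E fix=D main=A]
After op 12 (commit): HEAD=fix@G [exp=E fix=G main=A]

Answer: fix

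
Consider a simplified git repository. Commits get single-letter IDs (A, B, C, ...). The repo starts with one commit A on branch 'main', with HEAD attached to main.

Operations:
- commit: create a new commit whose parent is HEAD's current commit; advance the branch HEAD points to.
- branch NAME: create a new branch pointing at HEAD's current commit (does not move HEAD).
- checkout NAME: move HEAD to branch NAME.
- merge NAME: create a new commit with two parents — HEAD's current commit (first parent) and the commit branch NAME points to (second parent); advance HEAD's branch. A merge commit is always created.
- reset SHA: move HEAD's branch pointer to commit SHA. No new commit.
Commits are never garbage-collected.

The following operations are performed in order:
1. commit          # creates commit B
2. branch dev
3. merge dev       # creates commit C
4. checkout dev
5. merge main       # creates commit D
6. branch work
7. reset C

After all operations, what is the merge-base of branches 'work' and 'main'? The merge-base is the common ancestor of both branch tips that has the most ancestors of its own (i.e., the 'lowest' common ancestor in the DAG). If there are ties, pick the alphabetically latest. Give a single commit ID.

Answer: C

Derivation:
After op 1 (commit): HEAD=main@B [main=B]
After op 2 (branch): HEAD=main@B [dev=B main=B]
After op 3 (merge): HEAD=main@C [dev=B main=C]
After op 4 (checkout): HEAD=dev@B [dev=B main=C]
After op 5 (merge): HEAD=dev@D [dev=D main=C]
After op 6 (branch): HEAD=dev@D [dev=D main=C work=D]
After op 7 (reset): HEAD=dev@C [dev=C main=C work=D]
ancestors(work=D): ['A', 'B', 'C', 'D']
ancestors(main=C): ['A', 'B', 'C']
common: ['A', 'B', 'C']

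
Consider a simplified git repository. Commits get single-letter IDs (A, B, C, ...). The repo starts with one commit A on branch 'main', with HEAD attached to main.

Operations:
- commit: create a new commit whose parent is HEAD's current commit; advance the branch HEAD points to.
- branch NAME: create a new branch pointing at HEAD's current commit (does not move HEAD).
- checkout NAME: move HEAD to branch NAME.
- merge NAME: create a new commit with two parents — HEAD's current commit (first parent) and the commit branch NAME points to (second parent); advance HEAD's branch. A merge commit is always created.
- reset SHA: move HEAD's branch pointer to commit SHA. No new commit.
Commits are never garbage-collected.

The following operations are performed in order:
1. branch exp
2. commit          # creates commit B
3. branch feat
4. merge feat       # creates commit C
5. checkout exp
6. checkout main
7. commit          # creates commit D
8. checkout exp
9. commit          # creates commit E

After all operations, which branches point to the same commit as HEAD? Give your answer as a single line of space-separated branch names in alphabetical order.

After op 1 (branch): HEAD=main@A [exp=A main=A]
After op 2 (commit): HEAD=main@B [exp=A main=B]
After op 3 (branch): HEAD=main@B [exp=A feat=B main=B]
After op 4 (merge): HEAD=main@C [exp=A feat=B main=C]
After op 5 (checkout): HEAD=exp@A [exp=A feat=B main=C]
After op 6 (checkout): HEAD=main@C [exp=A feat=B main=C]
After op 7 (commit): HEAD=main@D [exp=A feat=B main=D]
After op 8 (checkout): HEAD=exp@A [exp=A feat=B main=D]
After op 9 (commit): HEAD=exp@E [exp=E feat=B main=D]

Answer: exp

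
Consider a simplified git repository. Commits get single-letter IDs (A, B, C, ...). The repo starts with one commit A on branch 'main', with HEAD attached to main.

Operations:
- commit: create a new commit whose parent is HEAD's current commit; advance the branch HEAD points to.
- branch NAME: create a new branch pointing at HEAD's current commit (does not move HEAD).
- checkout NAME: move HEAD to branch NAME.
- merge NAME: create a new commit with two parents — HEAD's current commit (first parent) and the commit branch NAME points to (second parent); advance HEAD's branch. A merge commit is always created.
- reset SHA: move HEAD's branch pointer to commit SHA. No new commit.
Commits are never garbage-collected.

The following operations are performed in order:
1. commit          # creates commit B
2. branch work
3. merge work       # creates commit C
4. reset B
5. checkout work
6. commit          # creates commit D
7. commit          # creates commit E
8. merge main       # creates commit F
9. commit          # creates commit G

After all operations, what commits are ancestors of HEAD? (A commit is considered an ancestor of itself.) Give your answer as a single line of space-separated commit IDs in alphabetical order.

After op 1 (commit): HEAD=main@B [main=B]
After op 2 (branch): HEAD=main@B [main=B work=B]
After op 3 (merge): HEAD=main@C [main=C work=B]
After op 4 (reset): HEAD=main@B [main=B work=B]
After op 5 (checkout): HEAD=work@B [main=B work=B]
After op 6 (commit): HEAD=work@D [main=B work=D]
After op 7 (commit): HEAD=work@E [main=B work=E]
After op 8 (merge): HEAD=work@F [main=B work=F]
After op 9 (commit): HEAD=work@G [main=B work=G]

Answer: A B D E F G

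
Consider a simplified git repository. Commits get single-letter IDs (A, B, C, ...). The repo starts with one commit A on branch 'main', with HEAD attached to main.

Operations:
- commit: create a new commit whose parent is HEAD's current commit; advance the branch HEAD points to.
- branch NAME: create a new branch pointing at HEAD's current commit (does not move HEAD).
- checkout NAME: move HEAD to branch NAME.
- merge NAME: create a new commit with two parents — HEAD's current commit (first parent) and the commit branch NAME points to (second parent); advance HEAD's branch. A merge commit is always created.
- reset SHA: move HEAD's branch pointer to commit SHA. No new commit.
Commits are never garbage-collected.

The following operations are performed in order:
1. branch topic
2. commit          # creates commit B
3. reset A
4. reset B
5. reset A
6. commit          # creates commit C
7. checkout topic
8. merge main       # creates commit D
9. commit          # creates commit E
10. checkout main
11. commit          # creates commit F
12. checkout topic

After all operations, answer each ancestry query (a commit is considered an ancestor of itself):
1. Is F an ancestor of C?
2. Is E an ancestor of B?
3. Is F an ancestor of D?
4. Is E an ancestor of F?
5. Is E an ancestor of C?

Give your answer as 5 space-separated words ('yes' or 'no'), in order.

Answer: no no no no no

Derivation:
After op 1 (branch): HEAD=main@A [main=A topic=A]
After op 2 (commit): HEAD=main@B [main=B topic=A]
After op 3 (reset): HEAD=main@A [main=A topic=A]
After op 4 (reset): HEAD=main@B [main=B topic=A]
After op 5 (reset): HEAD=main@A [main=A topic=A]
After op 6 (commit): HEAD=main@C [main=C topic=A]
After op 7 (checkout): HEAD=topic@A [main=C topic=A]
After op 8 (merge): HEAD=topic@D [main=C topic=D]
After op 9 (commit): HEAD=topic@E [main=C topic=E]
After op 10 (checkout): HEAD=main@C [main=C topic=E]
After op 11 (commit): HEAD=main@F [main=F topic=E]
After op 12 (checkout): HEAD=topic@E [main=F topic=E]
ancestors(C) = {A,C}; F in? no
ancestors(B) = {A,B}; E in? no
ancestors(D) = {A,C,D}; F in? no
ancestors(F) = {A,C,F}; E in? no
ancestors(C) = {A,C}; E in? no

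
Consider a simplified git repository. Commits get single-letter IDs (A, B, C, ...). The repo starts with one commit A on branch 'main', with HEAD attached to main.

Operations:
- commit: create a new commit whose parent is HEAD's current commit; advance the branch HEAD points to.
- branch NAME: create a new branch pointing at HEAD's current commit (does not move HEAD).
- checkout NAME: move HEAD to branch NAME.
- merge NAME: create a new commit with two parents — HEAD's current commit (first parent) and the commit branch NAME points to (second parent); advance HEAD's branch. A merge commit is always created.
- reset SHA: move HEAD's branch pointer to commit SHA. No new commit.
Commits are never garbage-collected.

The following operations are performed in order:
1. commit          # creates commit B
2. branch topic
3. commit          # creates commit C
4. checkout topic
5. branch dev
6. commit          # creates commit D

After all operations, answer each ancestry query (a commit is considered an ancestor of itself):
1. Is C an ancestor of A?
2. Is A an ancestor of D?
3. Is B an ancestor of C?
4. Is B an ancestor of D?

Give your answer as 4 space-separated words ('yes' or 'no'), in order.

After op 1 (commit): HEAD=main@B [main=B]
After op 2 (branch): HEAD=main@B [main=B topic=B]
After op 3 (commit): HEAD=main@C [main=C topic=B]
After op 4 (checkout): HEAD=topic@B [main=C topic=B]
After op 5 (branch): HEAD=topic@B [dev=B main=C topic=B]
After op 6 (commit): HEAD=topic@D [dev=B main=C topic=D]
ancestors(A) = {A}; C in? no
ancestors(D) = {A,B,D}; A in? yes
ancestors(C) = {A,B,C}; B in? yes
ancestors(D) = {A,B,D}; B in? yes

Answer: no yes yes yes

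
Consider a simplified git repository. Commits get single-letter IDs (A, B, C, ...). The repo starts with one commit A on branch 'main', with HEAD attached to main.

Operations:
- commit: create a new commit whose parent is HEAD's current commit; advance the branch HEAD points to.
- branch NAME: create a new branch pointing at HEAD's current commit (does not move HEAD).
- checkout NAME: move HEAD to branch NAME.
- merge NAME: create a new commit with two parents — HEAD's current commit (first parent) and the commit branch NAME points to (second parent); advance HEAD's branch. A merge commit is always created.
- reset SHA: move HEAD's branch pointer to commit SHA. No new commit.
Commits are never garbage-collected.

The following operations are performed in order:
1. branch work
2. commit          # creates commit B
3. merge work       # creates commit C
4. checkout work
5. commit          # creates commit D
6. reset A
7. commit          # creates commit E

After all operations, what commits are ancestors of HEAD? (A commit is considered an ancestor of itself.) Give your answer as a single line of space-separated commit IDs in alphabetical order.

After op 1 (branch): HEAD=main@A [main=A work=A]
After op 2 (commit): HEAD=main@B [main=B work=A]
After op 3 (merge): HEAD=main@C [main=C work=A]
After op 4 (checkout): HEAD=work@A [main=C work=A]
After op 5 (commit): HEAD=work@D [main=C work=D]
After op 6 (reset): HEAD=work@A [main=C work=A]
After op 7 (commit): HEAD=work@E [main=C work=E]

Answer: A E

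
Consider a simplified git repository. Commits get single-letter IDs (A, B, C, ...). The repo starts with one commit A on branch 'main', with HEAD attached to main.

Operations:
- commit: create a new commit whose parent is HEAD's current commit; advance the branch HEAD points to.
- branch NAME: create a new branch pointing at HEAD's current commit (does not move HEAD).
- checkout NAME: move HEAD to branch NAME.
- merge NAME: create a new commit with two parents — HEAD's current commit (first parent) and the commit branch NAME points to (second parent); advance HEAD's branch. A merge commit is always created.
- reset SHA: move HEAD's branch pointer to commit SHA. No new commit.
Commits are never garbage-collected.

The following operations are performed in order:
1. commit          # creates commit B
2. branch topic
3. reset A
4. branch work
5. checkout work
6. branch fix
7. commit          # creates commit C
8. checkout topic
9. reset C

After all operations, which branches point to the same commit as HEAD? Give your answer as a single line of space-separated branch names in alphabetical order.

After op 1 (commit): HEAD=main@B [main=B]
After op 2 (branch): HEAD=main@B [main=B topic=B]
After op 3 (reset): HEAD=main@A [main=A topic=B]
After op 4 (branch): HEAD=main@A [main=A topic=B work=A]
After op 5 (checkout): HEAD=work@A [main=A topic=B work=A]
After op 6 (branch): HEAD=work@A [fix=A main=A topic=B work=A]
After op 7 (commit): HEAD=work@C [fix=A main=A topic=B work=C]
After op 8 (checkout): HEAD=topic@B [fix=A main=A topic=B work=C]
After op 9 (reset): HEAD=topic@C [fix=A main=A topic=C work=C]

Answer: topic work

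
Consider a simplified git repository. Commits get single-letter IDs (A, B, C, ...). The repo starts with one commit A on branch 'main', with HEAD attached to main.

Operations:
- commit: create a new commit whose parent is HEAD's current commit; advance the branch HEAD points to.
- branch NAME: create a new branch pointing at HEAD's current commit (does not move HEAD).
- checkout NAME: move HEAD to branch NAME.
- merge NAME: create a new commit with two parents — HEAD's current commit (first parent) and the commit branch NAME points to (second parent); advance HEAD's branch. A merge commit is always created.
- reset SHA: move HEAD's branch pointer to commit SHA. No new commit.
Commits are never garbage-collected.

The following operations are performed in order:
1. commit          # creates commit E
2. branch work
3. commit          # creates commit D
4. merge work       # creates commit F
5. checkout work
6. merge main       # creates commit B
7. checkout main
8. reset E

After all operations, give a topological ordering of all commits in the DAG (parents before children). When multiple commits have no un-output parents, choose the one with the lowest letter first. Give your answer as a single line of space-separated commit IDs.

After op 1 (commit): HEAD=main@E [main=E]
After op 2 (branch): HEAD=main@E [main=E work=E]
After op 3 (commit): HEAD=main@D [main=D work=E]
After op 4 (merge): HEAD=main@F [main=F work=E]
After op 5 (checkout): HEAD=work@E [main=F work=E]
After op 6 (merge): HEAD=work@B [main=F work=B]
After op 7 (checkout): HEAD=main@F [main=F work=B]
After op 8 (reset): HEAD=main@E [main=E work=B]
commit A: parents=[]
commit B: parents=['E', 'F']
commit D: parents=['E']
commit E: parents=['A']
commit F: parents=['D', 'E']

Answer: A E D F B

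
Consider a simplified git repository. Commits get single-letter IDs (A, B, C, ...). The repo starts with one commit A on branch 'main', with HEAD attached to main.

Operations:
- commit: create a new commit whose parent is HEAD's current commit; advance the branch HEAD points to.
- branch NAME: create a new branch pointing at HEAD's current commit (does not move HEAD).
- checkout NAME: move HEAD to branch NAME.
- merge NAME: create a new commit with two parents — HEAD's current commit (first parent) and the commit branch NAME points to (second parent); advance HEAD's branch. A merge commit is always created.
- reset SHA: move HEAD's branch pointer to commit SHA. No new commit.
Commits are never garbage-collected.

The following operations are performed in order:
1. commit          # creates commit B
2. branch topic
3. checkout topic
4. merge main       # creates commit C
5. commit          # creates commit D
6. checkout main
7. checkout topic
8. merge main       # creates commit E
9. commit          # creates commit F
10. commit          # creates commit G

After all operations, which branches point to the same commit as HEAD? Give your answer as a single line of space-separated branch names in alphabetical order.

Answer: topic

Derivation:
After op 1 (commit): HEAD=main@B [main=B]
After op 2 (branch): HEAD=main@B [main=B topic=B]
After op 3 (checkout): HEAD=topic@B [main=B topic=B]
After op 4 (merge): HEAD=topic@C [main=B topic=C]
After op 5 (commit): HEAD=topic@D [main=B topic=D]
After op 6 (checkout): HEAD=main@B [main=B topic=D]
After op 7 (checkout): HEAD=topic@D [main=B topic=D]
After op 8 (merge): HEAD=topic@E [main=B topic=E]
After op 9 (commit): HEAD=topic@F [main=B topic=F]
After op 10 (commit): HEAD=topic@G [main=B topic=G]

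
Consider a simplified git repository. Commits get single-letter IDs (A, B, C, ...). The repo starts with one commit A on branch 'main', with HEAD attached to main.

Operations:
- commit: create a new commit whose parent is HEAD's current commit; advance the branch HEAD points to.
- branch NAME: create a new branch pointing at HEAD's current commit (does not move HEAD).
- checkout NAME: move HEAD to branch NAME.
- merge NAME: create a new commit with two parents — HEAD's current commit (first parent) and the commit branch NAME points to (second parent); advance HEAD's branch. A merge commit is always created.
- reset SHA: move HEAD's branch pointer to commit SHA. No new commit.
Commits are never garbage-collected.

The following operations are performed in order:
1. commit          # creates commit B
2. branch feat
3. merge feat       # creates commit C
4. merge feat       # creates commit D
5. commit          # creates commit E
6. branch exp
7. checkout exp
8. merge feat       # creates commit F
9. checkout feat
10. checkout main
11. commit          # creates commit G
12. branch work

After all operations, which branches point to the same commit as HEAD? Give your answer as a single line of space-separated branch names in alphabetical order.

After op 1 (commit): HEAD=main@B [main=B]
After op 2 (branch): HEAD=main@B [feat=B main=B]
After op 3 (merge): HEAD=main@C [feat=B main=C]
After op 4 (merge): HEAD=main@D [feat=B main=D]
After op 5 (commit): HEAD=main@E [feat=B main=E]
After op 6 (branch): HEAD=main@E [exp=E feat=B main=E]
After op 7 (checkout): HEAD=exp@E [exp=E feat=B main=E]
After op 8 (merge): HEAD=exp@F [exp=F feat=B main=E]
After op 9 (checkout): HEAD=feat@B [exp=F feat=B main=E]
After op 10 (checkout): HEAD=main@E [exp=F feat=B main=E]
After op 11 (commit): HEAD=main@G [exp=F feat=B main=G]
After op 12 (branch): HEAD=main@G [exp=F feat=B main=G work=G]

Answer: main work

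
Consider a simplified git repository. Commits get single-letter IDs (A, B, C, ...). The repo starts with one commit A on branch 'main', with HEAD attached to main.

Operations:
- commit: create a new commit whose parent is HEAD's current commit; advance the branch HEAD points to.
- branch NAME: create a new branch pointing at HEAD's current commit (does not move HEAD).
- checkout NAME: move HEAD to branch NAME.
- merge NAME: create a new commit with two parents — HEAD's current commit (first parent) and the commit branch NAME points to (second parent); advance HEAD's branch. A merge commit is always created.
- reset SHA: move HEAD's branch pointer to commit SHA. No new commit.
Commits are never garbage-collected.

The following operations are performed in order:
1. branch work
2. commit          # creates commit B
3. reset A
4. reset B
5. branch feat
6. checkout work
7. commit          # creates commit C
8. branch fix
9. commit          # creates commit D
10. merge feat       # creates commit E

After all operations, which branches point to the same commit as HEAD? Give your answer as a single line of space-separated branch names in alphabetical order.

Answer: work

Derivation:
After op 1 (branch): HEAD=main@A [main=A work=A]
After op 2 (commit): HEAD=main@B [main=B work=A]
After op 3 (reset): HEAD=main@A [main=A work=A]
After op 4 (reset): HEAD=main@B [main=B work=A]
After op 5 (branch): HEAD=main@B [feat=B main=B work=A]
After op 6 (checkout): HEAD=work@A [feat=B main=B work=A]
After op 7 (commit): HEAD=work@C [feat=B main=B work=C]
After op 8 (branch): HEAD=work@C [feat=B fix=C main=B work=C]
After op 9 (commit): HEAD=work@D [feat=B fix=C main=B work=D]
After op 10 (merge): HEAD=work@E [feat=B fix=C main=B work=E]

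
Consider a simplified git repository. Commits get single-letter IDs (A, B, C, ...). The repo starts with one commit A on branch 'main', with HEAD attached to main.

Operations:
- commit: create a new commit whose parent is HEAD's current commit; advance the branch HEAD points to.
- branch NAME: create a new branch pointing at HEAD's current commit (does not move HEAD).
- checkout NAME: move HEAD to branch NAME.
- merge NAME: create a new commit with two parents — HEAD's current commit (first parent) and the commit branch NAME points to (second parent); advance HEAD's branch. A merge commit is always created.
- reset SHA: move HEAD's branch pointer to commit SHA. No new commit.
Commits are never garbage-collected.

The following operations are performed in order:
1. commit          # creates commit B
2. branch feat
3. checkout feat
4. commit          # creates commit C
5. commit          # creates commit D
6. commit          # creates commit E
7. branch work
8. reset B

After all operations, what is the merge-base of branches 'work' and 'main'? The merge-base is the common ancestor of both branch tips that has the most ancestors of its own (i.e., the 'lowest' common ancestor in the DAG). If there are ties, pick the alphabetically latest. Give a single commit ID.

After op 1 (commit): HEAD=main@B [main=B]
After op 2 (branch): HEAD=main@B [feat=B main=B]
After op 3 (checkout): HEAD=feat@B [feat=B main=B]
After op 4 (commit): HEAD=feat@C [feat=C main=B]
After op 5 (commit): HEAD=feat@D [feat=D main=B]
After op 6 (commit): HEAD=feat@E [feat=E main=B]
After op 7 (branch): HEAD=feat@E [feat=E main=B work=E]
After op 8 (reset): HEAD=feat@B [feat=B main=B work=E]
ancestors(work=E): ['A', 'B', 'C', 'D', 'E']
ancestors(main=B): ['A', 'B']
common: ['A', 'B']

Answer: B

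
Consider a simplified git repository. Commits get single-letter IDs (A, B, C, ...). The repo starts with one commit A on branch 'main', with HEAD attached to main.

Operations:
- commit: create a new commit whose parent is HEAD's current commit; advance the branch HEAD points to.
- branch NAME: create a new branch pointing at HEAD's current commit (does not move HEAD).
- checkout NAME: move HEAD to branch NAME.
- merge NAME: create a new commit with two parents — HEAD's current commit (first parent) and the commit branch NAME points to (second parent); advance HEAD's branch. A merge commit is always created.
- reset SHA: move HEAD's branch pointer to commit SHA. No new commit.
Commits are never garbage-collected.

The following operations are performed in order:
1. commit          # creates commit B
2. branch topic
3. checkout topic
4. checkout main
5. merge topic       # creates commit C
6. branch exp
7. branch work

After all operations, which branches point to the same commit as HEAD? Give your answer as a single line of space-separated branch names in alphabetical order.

After op 1 (commit): HEAD=main@B [main=B]
After op 2 (branch): HEAD=main@B [main=B topic=B]
After op 3 (checkout): HEAD=topic@B [main=B topic=B]
After op 4 (checkout): HEAD=main@B [main=B topic=B]
After op 5 (merge): HEAD=main@C [main=C topic=B]
After op 6 (branch): HEAD=main@C [exp=C main=C topic=B]
After op 7 (branch): HEAD=main@C [exp=C main=C topic=B work=C]

Answer: exp main work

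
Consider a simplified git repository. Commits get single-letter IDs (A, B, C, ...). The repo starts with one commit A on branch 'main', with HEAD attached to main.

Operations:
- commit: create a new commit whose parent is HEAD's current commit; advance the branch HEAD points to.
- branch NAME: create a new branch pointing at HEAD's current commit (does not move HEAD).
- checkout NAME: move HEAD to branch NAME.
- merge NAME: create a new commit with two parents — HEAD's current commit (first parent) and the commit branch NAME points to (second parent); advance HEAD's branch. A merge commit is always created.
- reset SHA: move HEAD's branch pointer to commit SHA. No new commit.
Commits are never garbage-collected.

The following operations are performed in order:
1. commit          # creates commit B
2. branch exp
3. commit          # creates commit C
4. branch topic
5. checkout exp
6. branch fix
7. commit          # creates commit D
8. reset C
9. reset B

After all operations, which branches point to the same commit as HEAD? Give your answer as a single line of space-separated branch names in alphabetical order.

After op 1 (commit): HEAD=main@B [main=B]
After op 2 (branch): HEAD=main@B [exp=B main=B]
After op 3 (commit): HEAD=main@C [exp=B main=C]
After op 4 (branch): HEAD=main@C [exp=B main=C topic=C]
After op 5 (checkout): HEAD=exp@B [exp=B main=C topic=C]
After op 6 (branch): HEAD=exp@B [exp=B fix=B main=C topic=C]
After op 7 (commit): HEAD=exp@D [exp=D fix=B main=C topic=C]
After op 8 (reset): HEAD=exp@C [exp=C fix=B main=C topic=C]
After op 9 (reset): HEAD=exp@B [exp=B fix=B main=C topic=C]

Answer: exp fix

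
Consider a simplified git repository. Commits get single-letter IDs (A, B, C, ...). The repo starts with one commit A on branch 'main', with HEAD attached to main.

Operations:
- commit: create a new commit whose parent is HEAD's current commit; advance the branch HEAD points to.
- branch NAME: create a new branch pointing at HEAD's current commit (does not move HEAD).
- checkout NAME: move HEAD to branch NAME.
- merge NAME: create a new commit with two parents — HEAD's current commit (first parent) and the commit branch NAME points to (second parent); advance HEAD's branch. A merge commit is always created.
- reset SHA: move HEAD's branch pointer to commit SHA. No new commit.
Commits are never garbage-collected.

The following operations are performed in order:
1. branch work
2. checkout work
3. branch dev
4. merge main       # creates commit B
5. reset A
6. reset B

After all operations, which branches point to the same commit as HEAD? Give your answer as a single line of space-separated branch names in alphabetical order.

Answer: work

Derivation:
After op 1 (branch): HEAD=main@A [main=A work=A]
After op 2 (checkout): HEAD=work@A [main=A work=A]
After op 3 (branch): HEAD=work@A [dev=A main=A work=A]
After op 4 (merge): HEAD=work@B [dev=A main=A work=B]
After op 5 (reset): HEAD=work@A [dev=A main=A work=A]
After op 6 (reset): HEAD=work@B [dev=A main=A work=B]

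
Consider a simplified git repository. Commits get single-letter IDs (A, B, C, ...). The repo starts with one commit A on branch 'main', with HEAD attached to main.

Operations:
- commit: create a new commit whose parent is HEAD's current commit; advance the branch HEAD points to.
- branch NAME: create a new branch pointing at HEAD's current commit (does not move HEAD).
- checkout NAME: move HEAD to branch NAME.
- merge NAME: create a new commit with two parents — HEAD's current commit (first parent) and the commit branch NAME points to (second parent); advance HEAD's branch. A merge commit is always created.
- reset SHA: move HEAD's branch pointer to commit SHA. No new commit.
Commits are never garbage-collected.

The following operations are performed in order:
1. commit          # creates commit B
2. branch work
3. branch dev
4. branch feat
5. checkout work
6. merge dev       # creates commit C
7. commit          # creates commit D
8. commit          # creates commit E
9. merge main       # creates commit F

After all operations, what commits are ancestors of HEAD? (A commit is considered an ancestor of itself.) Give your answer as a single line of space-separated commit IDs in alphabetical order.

After op 1 (commit): HEAD=main@B [main=B]
After op 2 (branch): HEAD=main@B [main=B work=B]
After op 3 (branch): HEAD=main@B [dev=B main=B work=B]
After op 4 (branch): HEAD=main@B [dev=B feat=B main=B work=B]
After op 5 (checkout): HEAD=work@B [dev=B feat=B main=B work=B]
After op 6 (merge): HEAD=work@C [dev=B feat=B main=B work=C]
After op 7 (commit): HEAD=work@D [dev=B feat=B main=B work=D]
After op 8 (commit): HEAD=work@E [dev=B feat=B main=B work=E]
After op 9 (merge): HEAD=work@F [dev=B feat=B main=B work=F]

Answer: A B C D E F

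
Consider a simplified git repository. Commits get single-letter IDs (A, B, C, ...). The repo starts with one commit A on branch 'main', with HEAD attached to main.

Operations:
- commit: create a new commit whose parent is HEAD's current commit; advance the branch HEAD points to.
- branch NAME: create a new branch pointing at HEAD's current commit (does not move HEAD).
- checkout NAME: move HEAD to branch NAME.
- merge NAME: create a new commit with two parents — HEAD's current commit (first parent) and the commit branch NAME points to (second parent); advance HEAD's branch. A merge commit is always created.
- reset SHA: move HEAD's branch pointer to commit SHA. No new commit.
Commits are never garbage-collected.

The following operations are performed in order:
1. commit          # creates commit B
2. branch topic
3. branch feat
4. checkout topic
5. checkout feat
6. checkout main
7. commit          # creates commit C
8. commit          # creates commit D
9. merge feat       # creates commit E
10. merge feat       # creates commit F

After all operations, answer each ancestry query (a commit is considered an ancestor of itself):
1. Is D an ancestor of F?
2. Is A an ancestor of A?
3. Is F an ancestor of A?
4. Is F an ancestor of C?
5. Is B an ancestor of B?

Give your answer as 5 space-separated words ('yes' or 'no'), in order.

After op 1 (commit): HEAD=main@B [main=B]
After op 2 (branch): HEAD=main@B [main=B topic=B]
After op 3 (branch): HEAD=main@B [feat=B main=B topic=B]
After op 4 (checkout): HEAD=topic@B [feat=B main=B topic=B]
After op 5 (checkout): HEAD=feat@B [feat=B main=B topic=B]
After op 6 (checkout): HEAD=main@B [feat=B main=B topic=B]
After op 7 (commit): HEAD=main@C [feat=B main=C topic=B]
After op 8 (commit): HEAD=main@D [feat=B main=D topic=B]
After op 9 (merge): HEAD=main@E [feat=B main=E topic=B]
After op 10 (merge): HEAD=main@F [feat=B main=F topic=B]
ancestors(F) = {A,B,C,D,E,F}; D in? yes
ancestors(A) = {A}; A in? yes
ancestors(A) = {A}; F in? no
ancestors(C) = {A,B,C}; F in? no
ancestors(B) = {A,B}; B in? yes

Answer: yes yes no no yes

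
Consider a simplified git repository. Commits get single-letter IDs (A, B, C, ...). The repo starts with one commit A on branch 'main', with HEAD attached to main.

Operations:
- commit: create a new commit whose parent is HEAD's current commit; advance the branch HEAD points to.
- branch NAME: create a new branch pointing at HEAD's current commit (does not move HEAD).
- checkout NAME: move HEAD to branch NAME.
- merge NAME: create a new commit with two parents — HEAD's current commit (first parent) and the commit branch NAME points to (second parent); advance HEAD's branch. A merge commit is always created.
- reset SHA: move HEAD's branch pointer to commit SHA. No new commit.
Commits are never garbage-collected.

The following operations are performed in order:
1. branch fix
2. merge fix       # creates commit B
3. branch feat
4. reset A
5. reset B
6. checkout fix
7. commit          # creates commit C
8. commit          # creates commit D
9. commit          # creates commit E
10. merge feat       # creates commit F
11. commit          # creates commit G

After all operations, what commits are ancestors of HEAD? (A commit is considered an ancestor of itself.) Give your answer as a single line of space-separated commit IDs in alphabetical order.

Answer: A B C D E F G

Derivation:
After op 1 (branch): HEAD=main@A [fix=A main=A]
After op 2 (merge): HEAD=main@B [fix=A main=B]
After op 3 (branch): HEAD=main@B [feat=B fix=A main=B]
After op 4 (reset): HEAD=main@A [feat=B fix=A main=A]
After op 5 (reset): HEAD=main@B [feat=B fix=A main=B]
After op 6 (checkout): HEAD=fix@A [feat=B fix=A main=B]
After op 7 (commit): HEAD=fix@C [feat=B fix=C main=B]
After op 8 (commit): HEAD=fix@D [feat=B fix=D main=B]
After op 9 (commit): HEAD=fix@E [feat=B fix=E main=B]
After op 10 (merge): HEAD=fix@F [feat=B fix=F main=B]
After op 11 (commit): HEAD=fix@G [feat=B fix=G main=B]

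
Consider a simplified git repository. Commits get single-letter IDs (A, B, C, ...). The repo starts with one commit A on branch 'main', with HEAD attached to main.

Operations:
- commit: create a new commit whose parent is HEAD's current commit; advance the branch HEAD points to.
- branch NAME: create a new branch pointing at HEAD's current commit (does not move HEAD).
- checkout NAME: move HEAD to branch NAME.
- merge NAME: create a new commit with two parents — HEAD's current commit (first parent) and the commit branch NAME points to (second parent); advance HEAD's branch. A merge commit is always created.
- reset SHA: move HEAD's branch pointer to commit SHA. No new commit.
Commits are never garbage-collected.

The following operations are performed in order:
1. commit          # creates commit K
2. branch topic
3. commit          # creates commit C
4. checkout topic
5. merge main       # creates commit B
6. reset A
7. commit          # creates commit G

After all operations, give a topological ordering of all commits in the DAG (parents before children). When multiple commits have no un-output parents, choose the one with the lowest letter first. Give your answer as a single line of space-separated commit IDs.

After op 1 (commit): HEAD=main@K [main=K]
After op 2 (branch): HEAD=main@K [main=K topic=K]
After op 3 (commit): HEAD=main@C [main=C topic=K]
After op 4 (checkout): HEAD=topic@K [main=C topic=K]
After op 5 (merge): HEAD=topic@B [main=C topic=B]
After op 6 (reset): HEAD=topic@A [main=C topic=A]
After op 7 (commit): HEAD=topic@G [main=C topic=G]
commit A: parents=[]
commit B: parents=['K', 'C']
commit C: parents=['K']
commit G: parents=['A']
commit K: parents=['A']

Answer: A G K C B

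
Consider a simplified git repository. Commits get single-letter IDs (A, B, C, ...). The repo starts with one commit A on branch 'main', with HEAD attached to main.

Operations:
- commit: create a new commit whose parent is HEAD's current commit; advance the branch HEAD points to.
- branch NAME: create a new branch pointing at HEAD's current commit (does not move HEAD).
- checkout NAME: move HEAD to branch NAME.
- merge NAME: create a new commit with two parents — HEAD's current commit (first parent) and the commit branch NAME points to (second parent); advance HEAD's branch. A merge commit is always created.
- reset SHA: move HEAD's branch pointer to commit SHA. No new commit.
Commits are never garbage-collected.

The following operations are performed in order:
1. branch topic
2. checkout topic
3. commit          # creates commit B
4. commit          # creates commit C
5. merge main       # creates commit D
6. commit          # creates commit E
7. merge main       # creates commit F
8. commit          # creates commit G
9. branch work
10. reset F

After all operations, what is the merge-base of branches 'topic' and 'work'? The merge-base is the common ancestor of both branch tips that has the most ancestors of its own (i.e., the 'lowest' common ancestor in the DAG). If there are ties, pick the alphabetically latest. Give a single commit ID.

After op 1 (branch): HEAD=main@A [main=A topic=A]
After op 2 (checkout): HEAD=topic@A [main=A topic=A]
After op 3 (commit): HEAD=topic@B [main=A topic=B]
After op 4 (commit): HEAD=topic@C [main=A topic=C]
After op 5 (merge): HEAD=topic@D [main=A topic=D]
After op 6 (commit): HEAD=topic@E [main=A topic=E]
After op 7 (merge): HEAD=topic@F [main=A topic=F]
After op 8 (commit): HEAD=topic@G [main=A topic=G]
After op 9 (branch): HEAD=topic@G [main=A topic=G work=G]
After op 10 (reset): HEAD=topic@F [main=A topic=F work=G]
ancestors(topic=F): ['A', 'B', 'C', 'D', 'E', 'F']
ancestors(work=G): ['A', 'B', 'C', 'D', 'E', 'F', 'G']
common: ['A', 'B', 'C', 'D', 'E', 'F']

Answer: F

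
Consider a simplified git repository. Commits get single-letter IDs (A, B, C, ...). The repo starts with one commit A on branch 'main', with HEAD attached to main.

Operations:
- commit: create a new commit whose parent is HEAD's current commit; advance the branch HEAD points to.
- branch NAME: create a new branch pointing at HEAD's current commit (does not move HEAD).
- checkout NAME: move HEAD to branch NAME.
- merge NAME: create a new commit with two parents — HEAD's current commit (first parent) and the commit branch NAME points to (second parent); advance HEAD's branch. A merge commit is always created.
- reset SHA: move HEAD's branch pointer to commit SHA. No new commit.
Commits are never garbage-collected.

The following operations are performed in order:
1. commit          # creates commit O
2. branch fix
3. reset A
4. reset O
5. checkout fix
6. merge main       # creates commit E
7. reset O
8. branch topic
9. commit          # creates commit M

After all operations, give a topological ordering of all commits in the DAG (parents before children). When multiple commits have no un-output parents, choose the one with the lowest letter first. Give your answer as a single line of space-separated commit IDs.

Answer: A O E M

Derivation:
After op 1 (commit): HEAD=main@O [main=O]
After op 2 (branch): HEAD=main@O [fix=O main=O]
After op 3 (reset): HEAD=main@A [fix=O main=A]
After op 4 (reset): HEAD=main@O [fix=O main=O]
After op 5 (checkout): HEAD=fix@O [fix=O main=O]
After op 6 (merge): HEAD=fix@E [fix=E main=O]
After op 7 (reset): HEAD=fix@O [fix=O main=O]
After op 8 (branch): HEAD=fix@O [fix=O main=O topic=O]
After op 9 (commit): HEAD=fix@M [fix=M main=O topic=O]
commit A: parents=[]
commit E: parents=['O', 'O']
commit M: parents=['O']
commit O: parents=['A']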